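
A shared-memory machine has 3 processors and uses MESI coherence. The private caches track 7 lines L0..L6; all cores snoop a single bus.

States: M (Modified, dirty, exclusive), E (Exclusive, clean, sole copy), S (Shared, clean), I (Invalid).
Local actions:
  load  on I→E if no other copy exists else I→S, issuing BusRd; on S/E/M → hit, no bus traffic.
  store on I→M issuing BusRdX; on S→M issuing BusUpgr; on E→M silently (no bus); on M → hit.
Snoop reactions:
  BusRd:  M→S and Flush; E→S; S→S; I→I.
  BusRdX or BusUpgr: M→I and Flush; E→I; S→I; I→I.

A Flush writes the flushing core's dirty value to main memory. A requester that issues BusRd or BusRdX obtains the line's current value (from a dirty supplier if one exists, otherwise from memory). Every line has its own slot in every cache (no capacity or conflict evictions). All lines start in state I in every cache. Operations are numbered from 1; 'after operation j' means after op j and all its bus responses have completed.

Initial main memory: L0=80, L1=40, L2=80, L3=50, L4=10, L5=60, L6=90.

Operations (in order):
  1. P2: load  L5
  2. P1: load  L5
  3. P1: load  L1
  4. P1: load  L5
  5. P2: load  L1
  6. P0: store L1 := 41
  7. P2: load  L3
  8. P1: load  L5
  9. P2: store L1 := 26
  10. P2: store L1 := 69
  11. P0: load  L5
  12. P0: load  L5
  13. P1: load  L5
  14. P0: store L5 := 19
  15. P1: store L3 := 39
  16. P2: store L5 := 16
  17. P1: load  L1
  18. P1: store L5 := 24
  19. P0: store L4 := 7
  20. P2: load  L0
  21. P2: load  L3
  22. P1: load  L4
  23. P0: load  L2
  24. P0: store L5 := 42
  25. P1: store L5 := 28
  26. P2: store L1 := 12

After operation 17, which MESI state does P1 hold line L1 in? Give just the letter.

state = S

1. P2: load  L5  bus=[BusRd]  L5: P0=I P1=I P2=E  mem[L5]=60
2. P1: load  L5  bus=[BusRd]  L5: P0=I P1=S P2=S  mem[L5]=60
3. P1: load  L1  bus=[BusRd]  L1: P0=I P1=E P2=I  mem[L1]=40
4. P1: load  L5  bus=[-]  L5: P0=I P1=S P2=S  mem[L5]=60
5. P2: load  L1  bus=[BusRd]  L1: P0=I P1=S P2=S  mem[L1]=40
6. P0: store L1 := 41  bus=[BusRdX]  L1: P0=M P1=I P2=I  mem[L1]=40
7. P2: load  L3  bus=[BusRd]  L3: P0=I P1=I P2=E  mem[L3]=50
8. P1: load  L5  bus=[-]  L5: P0=I P1=S P2=S  mem[L5]=60
9. P2: store L1 := 26  bus=[BusRdX,Flush]  L1: P0=I P1=I P2=M  mem[L1]=41
10. P2: store L1 := 69  bus=[-]  L1: P0=I P1=I P2=M  mem[L1]=41
11. P0: load  L5  bus=[BusRd]  L5: P0=S P1=S P2=S  mem[L5]=60
12. P0: load  L5  bus=[-]  L5: P0=S P1=S P2=S  mem[L5]=60
13. P1: load  L5  bus=[-]  L5: P0=S P1=S P2=S  mem[L5]=60
14. P0: store L5 := 19  bus=[BusUpgr]  L5: P0=M P1=I P2=I  mem[L5]=60
15. P1: store L3 := 39  bus=[BusRdX]  L3: P0=I P1=M P2=I  mem[L3]=50
16. P2: store L5 := 16  bus=[BusRdX,Flush]  L5: P0=I P1=I P2=M  mem[L5]=19
17. P1: load  L1  bus=[BusRd,Flush]  L1: P0=I P1=S P2=S  mem[L1]=69
18. P1: store L5 := 24  bus=[BusRdX,Flush]  L5: P0=I P1=M P2=I  mem[L5]=16
19. P0: store L4 := 7  bus=[BusRdX]  L4: P0=M P1=I P2=I  mem[L4]=10
20. P2: load  L0  bus=[BusRd]  L0: P0=I P1=I P2=E  mem[L0]=80
21. P2: load  L3  bus=[BusRd,Flush]  L3: P0=I P1=S P2=S  mem[L3]=39
22. P1: load  L4  bus=[BusRd,Flush]  L4: P0=S P1=S P2=I  mem[L4]=7
23. P0: load  L2  bus=[BusRd]  L2: P0=E P1=I P2=I  mem[L2]=80
24. P0: store L5 := 42  bus=[BusRdX,Flush]  L5: P0=M P1=I P2=I  mem[L5]=24
25. P1: store L5 := 28  bus=[BusRdX,Flush]  L5: P0=I P1=M P2=I  mem[L5]=42
26. P2: store L1 := 12  bus=[BusUpgr]  L1: P0=I P1=I P2=M  mem[L1]=69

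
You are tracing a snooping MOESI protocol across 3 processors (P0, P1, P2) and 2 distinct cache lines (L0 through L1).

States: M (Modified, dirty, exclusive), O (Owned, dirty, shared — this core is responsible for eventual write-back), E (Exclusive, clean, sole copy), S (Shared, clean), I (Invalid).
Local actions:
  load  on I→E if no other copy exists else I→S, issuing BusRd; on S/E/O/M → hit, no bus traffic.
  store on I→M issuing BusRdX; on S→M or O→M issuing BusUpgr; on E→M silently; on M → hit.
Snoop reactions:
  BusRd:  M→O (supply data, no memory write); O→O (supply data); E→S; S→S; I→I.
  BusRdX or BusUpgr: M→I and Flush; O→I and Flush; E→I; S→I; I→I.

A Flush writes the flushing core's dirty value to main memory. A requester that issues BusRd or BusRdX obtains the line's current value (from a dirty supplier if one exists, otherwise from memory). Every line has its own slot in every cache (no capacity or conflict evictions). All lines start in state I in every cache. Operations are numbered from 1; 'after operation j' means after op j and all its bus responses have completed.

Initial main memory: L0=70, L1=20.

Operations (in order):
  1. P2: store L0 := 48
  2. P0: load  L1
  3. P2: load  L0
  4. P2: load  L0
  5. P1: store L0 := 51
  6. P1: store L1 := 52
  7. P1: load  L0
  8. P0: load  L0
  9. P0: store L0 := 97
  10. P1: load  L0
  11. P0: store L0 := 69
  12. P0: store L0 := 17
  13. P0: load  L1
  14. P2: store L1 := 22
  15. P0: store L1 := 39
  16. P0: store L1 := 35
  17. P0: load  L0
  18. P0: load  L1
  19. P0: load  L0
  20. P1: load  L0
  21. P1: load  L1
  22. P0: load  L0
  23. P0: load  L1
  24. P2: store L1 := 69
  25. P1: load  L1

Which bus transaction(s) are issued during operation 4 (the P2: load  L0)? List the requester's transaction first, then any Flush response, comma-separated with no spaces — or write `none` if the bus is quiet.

  op1 P2: store L0 := 48 → I/I/M on L0; bus BusRdX; mem=70
  op2 P0: load  L1 → E/I/I on L1; bus BusRd; mem=20
  op3 P2: load  L0 → I/I/M on L0; bus (none); mem=70
  op4 P2: load  L0 → I/I/M on L0; bus (none); mem=70
  op5 P1: store L0 := 51 → I/M/I on L0; bus BusRdX Flush; mem=48
  op6 P1: store L1 := 52 → I/M/I on L1; bus BusRdX; mem=20
  op7 P1: load  L0 → I/M/I on L0; bus (none); mem=48
  op8 P0: load  L0 → S/O/I on L0; bus BusRd; mem=48
  op9 P0: store L0 := 97 → M/I/I on L0; bus BusUpgr Flush; mem=51
  op10 P1: load  L0 → O/S/I on L0; bus BusRd; mem=51
  op11 P0: store L0 := 69 → M/I/I on L0; bus BusUpgr; mem=51
  op12 P0: store L0 := 17 → M/I/I on L0; bus (none); mem=51
  op13 P0: load  L1 → S/O/I on L1; bus BusRd; mem=20
  op14 P2: store L1 := 22 → I/I/M on L1; bus BusRdX Flush; mem=52
  op15 P0: store L1 := 39 → M/I/I on L1; bus BusRdX Flush; mem=22
  op16 P0: store L1 := 35 → M/I/I on L1; bus (none); mem=22
  op17 P0: load  L0 → M/I/I on L0; bus (none); mem=51
  op18 P0: load  L1 → M/I/I on L1; bus (none); mem=22
  op19 P0: load  L0 → M/I/I on L0; bus (none); mem=51
  op20 P1: load  L0 → O/S/I on L0; bus BusRd; mem=51
  op21 P1: load  L1 → O/S/I on L1; bus BusRd; mem=22
  op22 P0: load  L0 → O/S/I on L0; bus (none); mem=51
  op23 P0: load  L1 → O/S/I on L1; bus (none); mem=22
  op24 P2: store L1 := 69 → I/I/M on L1; bus BusRdX Flush; mem=35
  op25 P1: load  L1 → I/S/O on L1; bus BusRd; mem=35

bus = none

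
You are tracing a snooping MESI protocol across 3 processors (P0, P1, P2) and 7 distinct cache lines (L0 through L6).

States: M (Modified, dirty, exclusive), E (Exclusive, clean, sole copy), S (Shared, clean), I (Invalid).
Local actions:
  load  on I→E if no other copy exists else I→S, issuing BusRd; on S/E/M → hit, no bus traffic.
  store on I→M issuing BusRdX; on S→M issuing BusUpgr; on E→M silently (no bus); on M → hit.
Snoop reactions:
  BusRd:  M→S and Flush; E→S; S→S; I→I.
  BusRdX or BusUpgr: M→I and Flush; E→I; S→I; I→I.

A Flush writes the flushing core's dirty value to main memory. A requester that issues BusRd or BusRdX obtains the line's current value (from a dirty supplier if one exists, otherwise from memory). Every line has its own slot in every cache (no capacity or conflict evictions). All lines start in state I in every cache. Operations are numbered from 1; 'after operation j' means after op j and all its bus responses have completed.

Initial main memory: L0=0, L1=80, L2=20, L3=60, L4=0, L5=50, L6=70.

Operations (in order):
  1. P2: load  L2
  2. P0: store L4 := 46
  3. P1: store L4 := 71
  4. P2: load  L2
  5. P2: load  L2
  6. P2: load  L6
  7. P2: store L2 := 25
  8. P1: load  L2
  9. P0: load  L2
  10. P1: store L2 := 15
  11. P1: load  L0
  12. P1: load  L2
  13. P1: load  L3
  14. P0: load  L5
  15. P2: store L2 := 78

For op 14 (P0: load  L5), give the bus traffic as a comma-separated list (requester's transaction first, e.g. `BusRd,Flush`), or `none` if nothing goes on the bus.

step 1: P2: load  L2  ⟶  IIE  (L2)  txn=BusRd  M[L2]=20
step 2: P0: store L4 := 46  ⟶  MII  (L4)  txn=BusRdX  M[L4]=0
step 3: P1: store L4 := 71  ⟶  IMI  (L4)  txn=BusRdX+Flush  M[L4]=46
step 4: P2: load  L2  ⟶  IIE  (L2)  txn=∅  M[L2]=20
step 5: P2: load  L2  ⟶  IIE  (L2)  txn=∅  M[L2]=20
step 6: P2: load  L6  ⟶  IIE  (L6)  txn=BusRd  M[L6]=70
step 7: P2: store L2 := 25  ⟶  IIM  (L2)  txn=∅  M[L2]=20
step 8: P1: load  L2  ⟶  ISS  (L2)  txn=BusRd+Flush  M[L2]=25
step 9: P0: load  L2  ⟶  SSS  (L2)  txn=BusRd  M[L2]=25
step 10: P1: store L2 := 15  ⟶  IMI  (L2)  txn=BusUpgr  M[L2]=25
step 11: P1: load  L0  ⟶  IEI  (L0)  txn=BusRd  M[L0]=0
step 12: P1: load  L2  ⟶  IMI  (L2)  txn=∅  M[L2]=25
step 13: P1: load  L3  ⟶  IEI  (L3)  txn=BusRd  M[L3]=60
step 14: P0: load  L5  ⟶  EII  (L5)  txn=BusRd  M[L5]=50
step 15: P2: store L2 := 78  ⟶  IIM  (L2)  txn=BusRdX+Flush  M[L2]=15

bus = BusRd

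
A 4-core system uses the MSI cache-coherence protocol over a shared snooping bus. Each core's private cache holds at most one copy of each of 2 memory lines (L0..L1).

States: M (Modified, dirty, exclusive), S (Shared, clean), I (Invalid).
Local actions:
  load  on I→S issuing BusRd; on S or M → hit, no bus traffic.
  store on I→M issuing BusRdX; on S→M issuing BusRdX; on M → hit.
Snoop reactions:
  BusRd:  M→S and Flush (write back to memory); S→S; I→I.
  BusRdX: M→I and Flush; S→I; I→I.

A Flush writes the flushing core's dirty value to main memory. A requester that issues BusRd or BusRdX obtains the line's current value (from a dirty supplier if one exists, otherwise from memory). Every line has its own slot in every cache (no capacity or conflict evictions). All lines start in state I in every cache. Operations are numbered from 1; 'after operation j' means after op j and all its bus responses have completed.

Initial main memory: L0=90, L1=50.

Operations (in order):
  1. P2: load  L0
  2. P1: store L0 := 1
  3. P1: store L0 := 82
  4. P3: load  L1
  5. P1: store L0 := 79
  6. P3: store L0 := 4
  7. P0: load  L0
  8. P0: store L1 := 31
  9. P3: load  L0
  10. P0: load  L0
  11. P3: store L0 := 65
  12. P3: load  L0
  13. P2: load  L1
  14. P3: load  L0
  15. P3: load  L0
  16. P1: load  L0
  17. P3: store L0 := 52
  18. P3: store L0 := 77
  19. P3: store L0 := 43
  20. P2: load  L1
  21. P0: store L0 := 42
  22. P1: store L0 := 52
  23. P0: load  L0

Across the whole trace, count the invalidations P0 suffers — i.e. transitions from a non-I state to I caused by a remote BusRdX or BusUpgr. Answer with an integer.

step 1: P2: load  L0  ⟶  IISI  (L0)  txn=BusRd  M[L0]=90
step 2: P1: store L0 := 1  ⟶  IMII  (L0)  txn=BusRdX  M[L0]=90
step 3: P1: store L0 := 82  ⟶  IMII  (L0)  txn=∅  M[L0]=90
step 4: P3: load  L1  ⟶  IIIS  (L1)  txn=BusRd  M[L1]=50
step 5: P1: store L0 := 79  ⟶  IMII  (L0)  txn=∅  M[L0]=90
step 6: P3: store L0 := 4  ⟶  IIIM  (L0)  txn=BusRdX+Flush  M[L0]=79
step 7: P0: load  L0  ⟶  SIIS  (L0)  txn=BusRd+Flush  M[L0]=4
step 8: P0: store L1 := 31  ⟶  MIII  (L1)  txn=BusRdX  M[L1]=50
step 9: P3: load  L0  ⟶  SIIS  (L0)  txn=∅  M[L0]=4
step 10: P0: load  L0  ⟶  SIIS  (L0)  txn=∅  M[L0]=4
step 11: P3: store L0 := 65  ⟶  IIIM  (L0)  txn=BusRdX  M[L0]=4
step 12: P3: load  L0  ⟶  IIIM  (L0)  txn=∅  M[L0]=4
step 13: P2: load  L1  ⟶  SISI  (L1)  txn=BusRd+Flush  M[L1]=31
step 14: P3: load  L0  ⟶  IIIM  (L0)  txn=∅  M[L0]=4
step 15: P3: load  L0  ⟶  IIIM  (L0)  txn=∅  M[L0]=4
step 16: P1: load  L0  ⟶  ISIS  (L0)  txn=BusRd+Flush  M[L0]=65
step 17: P3: store L0 := 52  ⟶  IIIM  (L0)  txn=BusRdX  M[L0]=65
step 18: P3: store L0 := 77  ⟶  IIIM  (L0)  txn=∅  M[L0]=65
step 19: P3: store L0 := 43  ⟶  IIIM  (L0)  txn=∅  M[L0]=65
step 20: P2: load  L1  ⟶  SISI  (L1)  txn=∅  M[L1]=31
step 21: P0: store L0 := 42  ⟶  MIII  (L0)  txn=BusRdX+Flush  M[L0]=43
step 22: P1: store L0 := 52  ⟶  IMII  (L0)  txn=BusRdX+Flush  M[L0]=42
step 23: P0: load  L0  ⟶  SSII  (L0)  txn=BusRd+Flush  M[L0]=52

invalidations = 2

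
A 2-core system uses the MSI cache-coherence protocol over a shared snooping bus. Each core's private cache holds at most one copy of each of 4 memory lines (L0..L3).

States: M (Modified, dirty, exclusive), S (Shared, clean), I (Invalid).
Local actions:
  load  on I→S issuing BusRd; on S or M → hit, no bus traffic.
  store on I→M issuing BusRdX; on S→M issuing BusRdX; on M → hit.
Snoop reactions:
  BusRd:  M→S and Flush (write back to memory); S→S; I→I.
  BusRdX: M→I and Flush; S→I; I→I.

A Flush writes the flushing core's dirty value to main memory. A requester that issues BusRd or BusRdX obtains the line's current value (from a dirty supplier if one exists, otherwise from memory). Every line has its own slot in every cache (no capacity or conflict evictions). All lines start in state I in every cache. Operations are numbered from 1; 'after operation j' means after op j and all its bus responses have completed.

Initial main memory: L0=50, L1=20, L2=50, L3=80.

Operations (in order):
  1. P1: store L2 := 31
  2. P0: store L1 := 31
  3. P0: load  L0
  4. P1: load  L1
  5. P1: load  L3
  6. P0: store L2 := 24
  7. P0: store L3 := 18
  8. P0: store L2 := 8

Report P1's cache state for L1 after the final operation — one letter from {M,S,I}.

state = S

[1] P1: store L2 := 31 | P0:I, P1:M(31) | bus: BusRdX
[2] P0: store L1 := 31 | P0:M(31), P1:I | bus: BusRdX
[3] P0: load  L0 | P0:S(50), P1:I | bus: BusRd
[4] P1: load  L1 | P0:S(31), P1:S(31) | bus: BusRd,Flush
[5] P1: load  L3 | P0:I, P1:S(80) | bus: BusRd
[6] P0: store L2 := 24 | P0:M(24), P1:I | bus: BusRdX,Flush
[7] P0: store L3 := 18 | P0:M(18), P1:I | bus: BusRdX
[8] P0: store L2 := 8 | P0:M(8), P1:I | bus: none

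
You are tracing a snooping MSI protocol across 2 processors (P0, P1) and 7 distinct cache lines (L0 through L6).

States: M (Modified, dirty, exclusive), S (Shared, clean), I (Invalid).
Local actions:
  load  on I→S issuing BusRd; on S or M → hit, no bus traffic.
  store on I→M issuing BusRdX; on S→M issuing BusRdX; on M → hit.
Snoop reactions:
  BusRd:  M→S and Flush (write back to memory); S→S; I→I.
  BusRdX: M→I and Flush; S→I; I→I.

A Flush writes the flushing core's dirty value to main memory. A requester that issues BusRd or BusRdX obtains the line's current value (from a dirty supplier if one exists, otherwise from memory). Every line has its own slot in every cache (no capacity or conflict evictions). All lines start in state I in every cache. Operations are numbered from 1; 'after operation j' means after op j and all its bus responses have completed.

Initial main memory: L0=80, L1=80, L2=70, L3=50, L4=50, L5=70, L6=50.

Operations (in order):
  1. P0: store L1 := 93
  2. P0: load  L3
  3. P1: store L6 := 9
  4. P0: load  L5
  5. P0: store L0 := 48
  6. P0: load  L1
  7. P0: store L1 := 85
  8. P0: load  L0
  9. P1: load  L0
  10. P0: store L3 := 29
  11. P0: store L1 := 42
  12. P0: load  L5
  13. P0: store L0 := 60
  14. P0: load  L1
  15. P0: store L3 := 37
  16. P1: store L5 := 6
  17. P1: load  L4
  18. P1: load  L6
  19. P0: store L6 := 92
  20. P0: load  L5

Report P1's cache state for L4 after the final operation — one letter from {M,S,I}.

step 1: P0: store L1 := 93  ⟶  MI  (L1)  txn=BusRdX  M[L1]=80
step 2: P0: load  L3  ⟶  SI  (L3)  txn=BusRd  M[L3]=50
step 3: P1: store L6 := 9  ⟶  IM  (L6)  txn=BusRdX  M[L6]=50
step 4: P0: load  L5  ⟶  SI  (L5)  txn=BusRd  M[L5]=70
step 5: P0: store L0 := 48  ⟶  MI  (L0)  txn=BusRdX  M[L0]=80
step 6: P0: load  L1  ⟶  MI  (L1)  txn=∅  M[L1]=80
step 7: P0: store L1 := 85  ⟶  MI  (L1)  txn=∅  M[L1]=80
step 8: P0: load  L0  ⟶  MI  (L0)  txn=∅  M[L0]=80
step 9: P1: load  L0  ⟶  SS  (L0)  txn=BusRd+Flush  M[L0]=48
step 10: P0: store L3 := 29  ⟶  MI  (L3)  txn=BusRdX  M[L3]=50
step 11: P0: store L1 := 42  ⟶  MI  (L1)  txn=∅  M[L1]=80
step 12: P0: load  L5  ⟶  SI  (L5)  txn=∅  M[L5]=70
step 13: P0: store L0 := 60  ⟶  MI  (L0)  txn=BusRdX  M[L0]=48
step 14: P0: load  L1  ⟶  MI  (L1)  txn=∅  M[L1]=80
step 15: P0: store L3 := 37  ⟶  MI  (L3)  txn=∅  M[L3]=50
step 16: P1: store L5 := 6  ⟶  IM  (L5)  txn=BusRdX  M[L5]=70
step 17: P1: load  L4  ⟶  IS  (L4)  txn=BusRd  M[L4]=50
step 18: P1: load  L6  ⟶  IM  (L6)  txn=∅  M[L6]=50
step 19: P0: store L6 := 92  ⟶  MI  (L6)  txn=BusRdX+Flush  M[L6]=9
step 20: P0: load  L5  ⟶  SS  (L5)  txn=BusRd+Flush  M[L5]=6

state = S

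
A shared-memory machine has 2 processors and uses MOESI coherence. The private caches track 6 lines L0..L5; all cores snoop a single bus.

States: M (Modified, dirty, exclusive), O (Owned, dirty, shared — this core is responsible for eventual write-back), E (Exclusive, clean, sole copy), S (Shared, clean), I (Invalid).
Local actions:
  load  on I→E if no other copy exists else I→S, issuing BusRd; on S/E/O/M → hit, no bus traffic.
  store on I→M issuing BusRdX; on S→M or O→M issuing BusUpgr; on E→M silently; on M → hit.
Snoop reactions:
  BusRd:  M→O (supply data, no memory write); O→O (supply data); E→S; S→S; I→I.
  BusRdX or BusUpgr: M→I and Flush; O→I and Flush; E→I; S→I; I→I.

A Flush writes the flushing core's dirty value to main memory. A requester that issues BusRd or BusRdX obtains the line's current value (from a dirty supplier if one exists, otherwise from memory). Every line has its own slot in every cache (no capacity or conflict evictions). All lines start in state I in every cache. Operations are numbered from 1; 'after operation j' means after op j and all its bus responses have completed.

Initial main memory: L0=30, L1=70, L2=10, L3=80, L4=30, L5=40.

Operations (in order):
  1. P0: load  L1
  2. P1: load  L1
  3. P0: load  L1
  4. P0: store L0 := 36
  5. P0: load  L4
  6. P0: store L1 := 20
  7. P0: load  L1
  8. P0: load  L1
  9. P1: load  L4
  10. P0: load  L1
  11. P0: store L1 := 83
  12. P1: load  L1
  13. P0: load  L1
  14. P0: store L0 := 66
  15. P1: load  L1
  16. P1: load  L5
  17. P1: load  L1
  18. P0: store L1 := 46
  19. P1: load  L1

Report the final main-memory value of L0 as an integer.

1. P0: load  L1  bus=[BusRd]  L1: P0=E P1=I  mem[L1]=70
2. P1: load  L1  bus=[BusRd]  L1: P0=S P1=S  mem[L1]=70
3. P0: load  L1  bus=[-]  L1: P0=S P1=S  mem[L1]=70
4. P0: store L0 := 36  bus=[BusRdX]  L0: P0=M P1=I  mem[L0]=30
5. P0: load  L4  bus=[BusRd]  L4: P0=E P1=I  mem[L4]=30
6. P0: store L1 := 20  bus=[BusUpgr]  L1: P0=M P1=I  mem[L1]=70
7. P0: load  L1  bus=[-]  L1: P0=M P1=I  mem[L1]=70
8. P0: load  L1  bus=[-]  L1: P0=M P1=I  mem[L1]=70
9. P1: load  L4  bus=[BusRd]  L4: P0=S P1=S  mem[L4]=30
10. P0: load  L1  bus=[-]  L1: P0=M P1=I  mem[L1]=70
11. P0: store L1 := 83  bus=[-]  L1: P0=M P1=I  mem[L1]=70
12. P1: load  L1  bus=[BusRd]  L1: P0=O P1=S  mem[L1]=70
13. P0: load  L1  bus=[-]  L1: P0=O P1=S  mem[L1]=70
14. P0: store L0 := 66  bus=[-]  L0: P0=M P1=I  mem[L0]=30
15. P1: load  L1  bus=[-]  L1: P0=O P1=S  mem[L1]=70
16. P1: load  L5  bus=[BusRd]  L5: P0=I P1=E  mem[L5]=40
17. P1: load  L1  bus=[-]  L1: P0=O P1=S  mem[L1]=70
18. P0: store L1 := 46  bus=[BusUpgr]  L1: P0=M P1=I  mem[L1]=70
19. P1: load  L1  bus=[BusRd]  L1: P0=O P1=S  mem[L1]=70

memory[L0] = 30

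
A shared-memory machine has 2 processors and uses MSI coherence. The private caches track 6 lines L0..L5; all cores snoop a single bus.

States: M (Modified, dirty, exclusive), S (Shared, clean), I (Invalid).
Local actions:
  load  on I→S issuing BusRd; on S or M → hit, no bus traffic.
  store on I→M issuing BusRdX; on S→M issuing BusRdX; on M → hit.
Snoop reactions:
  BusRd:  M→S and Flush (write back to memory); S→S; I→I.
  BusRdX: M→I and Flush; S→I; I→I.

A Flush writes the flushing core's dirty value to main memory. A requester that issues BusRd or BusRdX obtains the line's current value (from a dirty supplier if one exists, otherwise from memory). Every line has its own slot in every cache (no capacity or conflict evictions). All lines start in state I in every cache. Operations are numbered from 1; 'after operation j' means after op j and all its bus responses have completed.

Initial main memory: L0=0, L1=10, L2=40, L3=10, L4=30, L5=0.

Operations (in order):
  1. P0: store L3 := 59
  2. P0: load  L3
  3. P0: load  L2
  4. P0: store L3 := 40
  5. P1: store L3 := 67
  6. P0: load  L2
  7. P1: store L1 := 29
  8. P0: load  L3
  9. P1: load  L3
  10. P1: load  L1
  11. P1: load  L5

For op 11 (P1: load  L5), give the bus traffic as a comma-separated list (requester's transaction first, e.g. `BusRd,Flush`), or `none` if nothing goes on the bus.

bus = BusRd

[1] P0: store L3 := 59 | P0:M(59), P1:I | bus: BusRdX
[2] P0: load  L3 | P0:M(59), P1:I | bus: none
[3] P0: load  L2 | P0:S(40), P1:I | bus: BusRd
[4] P0: store L3 := 40 | P0:M(40), P1:I | bus: none
[5] P1: store L3 := 67 | P0:I, P1:M(67) | bus: BusRdX,Flush
[6] P0: load  L2 | P0:S(40), P1:I | bus: none
[7] P1: store L1 := 29 | P0:I, P1:M(29) | bus: BusRdX
[8] P0: load  L3 | P0:S(67), P1:S(67) | bus: BusRd,Flush
[9] P1: load  L3 | P0:S(67), P1:S(67) | bus: none
[10] P1: load  L1 | P0:I, P1:M(29) | bus: none
[11] P1: load  L5 | P0:I, P1:S(0) | bus: BusRd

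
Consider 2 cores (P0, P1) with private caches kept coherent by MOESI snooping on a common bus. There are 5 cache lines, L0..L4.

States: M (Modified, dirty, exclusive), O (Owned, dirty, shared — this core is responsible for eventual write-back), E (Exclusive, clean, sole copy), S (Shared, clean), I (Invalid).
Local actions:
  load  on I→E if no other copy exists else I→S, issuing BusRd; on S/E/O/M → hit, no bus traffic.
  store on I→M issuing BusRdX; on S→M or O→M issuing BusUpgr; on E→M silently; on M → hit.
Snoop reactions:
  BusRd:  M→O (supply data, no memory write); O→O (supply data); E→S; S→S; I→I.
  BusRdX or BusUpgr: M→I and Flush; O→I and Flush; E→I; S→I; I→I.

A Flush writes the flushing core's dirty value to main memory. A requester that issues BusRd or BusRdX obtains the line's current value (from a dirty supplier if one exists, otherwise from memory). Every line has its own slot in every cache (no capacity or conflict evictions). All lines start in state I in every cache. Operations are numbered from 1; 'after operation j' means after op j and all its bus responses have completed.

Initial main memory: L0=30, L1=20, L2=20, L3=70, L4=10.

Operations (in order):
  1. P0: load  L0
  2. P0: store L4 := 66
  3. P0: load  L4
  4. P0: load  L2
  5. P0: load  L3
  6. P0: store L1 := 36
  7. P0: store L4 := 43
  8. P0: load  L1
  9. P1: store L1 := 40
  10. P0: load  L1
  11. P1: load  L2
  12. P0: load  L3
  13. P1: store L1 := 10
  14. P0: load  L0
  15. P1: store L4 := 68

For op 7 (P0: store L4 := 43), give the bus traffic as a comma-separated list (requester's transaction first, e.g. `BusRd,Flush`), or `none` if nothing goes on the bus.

bus = none

step 1: P0: load  L0  ⟶  EI  (L0)  txn=BusRd  M[L0]=30
step 2: P0: store L4 := 66  ⟶  MI  (L4)  txn=BusRdX  M[L4]=10
step 3: P0: load  L4  ⟶  MI  (L4)  txn=∅  M[L4]=10
step 4: P0: load  L2  ⟶  EI  (L2)  txn=BusRd  M[L2]=20
step 5: P0: load  L3  ⟶  EI  (L3)  txn=BusRd  M[L3]=70
step 6: P0: store L1 := 36  ⟶  MI  (L1)  txn=BusRdX  M[L1]=20
step 7: P0: store L4 := 43  ⟶  MI  (L4)  txn=∅  M[L4]=10
step 8: P0: load  L1  ⟶  MI  (L1)  txn=∅  M[L1]=20
step 9: P1: store L1 := 40  ⟶  IM  (L1)  txn=BusRdX+Flush  M[L1]=36
step 10: P0: load  L1  ⟶  SO  (L1)  txn=BusRd  M[L1]=36
step 11: P1: load  L2  ⟶  SS  (L2)  txn=BusRd  M[L2]=20
step 12: P0: load  L3  ⟶  EI  (L3)  txn=∅  M[L3]=70
step 13: P1: store L1 := 10  ⟶  IM  (L1)  txn=BusUpgr  M[L1]=36
step 14: P0: load  L0  ⟶  EI  (L0)  txn=∅  M[L0]=30
step 15: P1: store L4 := 68  ⟶  IM  (L4)  txn=BusRdX+Flush  M[L4]=43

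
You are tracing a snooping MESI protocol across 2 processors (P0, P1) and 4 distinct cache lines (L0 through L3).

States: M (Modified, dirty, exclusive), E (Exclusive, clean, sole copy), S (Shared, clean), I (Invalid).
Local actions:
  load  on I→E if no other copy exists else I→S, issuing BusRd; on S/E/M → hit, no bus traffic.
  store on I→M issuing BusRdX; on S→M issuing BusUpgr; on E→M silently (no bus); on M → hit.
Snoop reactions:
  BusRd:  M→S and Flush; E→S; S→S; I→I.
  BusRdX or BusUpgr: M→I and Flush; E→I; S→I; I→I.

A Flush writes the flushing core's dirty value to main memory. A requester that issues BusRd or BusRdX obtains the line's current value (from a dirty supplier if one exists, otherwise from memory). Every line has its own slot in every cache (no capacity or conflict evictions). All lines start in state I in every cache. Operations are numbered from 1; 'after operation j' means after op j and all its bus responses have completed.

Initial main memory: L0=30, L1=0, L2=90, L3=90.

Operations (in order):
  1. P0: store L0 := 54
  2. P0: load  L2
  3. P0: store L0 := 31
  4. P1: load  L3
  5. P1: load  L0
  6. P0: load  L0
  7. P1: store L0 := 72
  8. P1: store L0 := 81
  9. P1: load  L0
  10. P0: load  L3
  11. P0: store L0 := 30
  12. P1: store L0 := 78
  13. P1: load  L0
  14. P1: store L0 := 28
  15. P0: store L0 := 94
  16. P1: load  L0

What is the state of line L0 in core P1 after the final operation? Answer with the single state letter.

state = S

  op1 P0: store L0 := 54 → M/I on L0; bus BusRdX; mem=30
  op2 P0: load  L2 → E/I on L2; bus BusRd; mem=90
  op3 P0: store L0 := 31 → M/I on L0; bus (none); mem=30
  op4 P1: load  L3 → I/E on L3; bus BusRd; mem=90
  op5 P1: load  L0 → S/S on L0; bus BusRd Flush; mem=31
  op6 P0: load  L0 → S/S on L0; bus (none); mem=31
  op7 P1: store L0 := 72 → I/M on L0; bus BusUpgr; mem=31
  op8 P1: store L0 := 81 → I/M on L0; bus (none); mem=31
  op9 P1: load  L0 → I/M on L0; bus (none); mem=31
  op10 P0: load  L3 → S/S on L3; bus BusRd; mem=90
  op11 P0: store L0 := 30 → M/I on L0; bus BusRdX Flush; mem=81
  op12 P1: store L0 := 78 → I/M on L0; bus BusRdX Flush; mem=30
  op13 P1: load  L0 → I/M on L0; bus (none); mem=30
  op14 P1: store L0 := 28 → I/M on L0; bus (none); mem=30
  op15 P0: store L0 := 94 → M/I on L0; bus BusRdX Flush; mem=28
  op16 P1: load  L0 → S/S on L0; bus BusRd Flush; mem=94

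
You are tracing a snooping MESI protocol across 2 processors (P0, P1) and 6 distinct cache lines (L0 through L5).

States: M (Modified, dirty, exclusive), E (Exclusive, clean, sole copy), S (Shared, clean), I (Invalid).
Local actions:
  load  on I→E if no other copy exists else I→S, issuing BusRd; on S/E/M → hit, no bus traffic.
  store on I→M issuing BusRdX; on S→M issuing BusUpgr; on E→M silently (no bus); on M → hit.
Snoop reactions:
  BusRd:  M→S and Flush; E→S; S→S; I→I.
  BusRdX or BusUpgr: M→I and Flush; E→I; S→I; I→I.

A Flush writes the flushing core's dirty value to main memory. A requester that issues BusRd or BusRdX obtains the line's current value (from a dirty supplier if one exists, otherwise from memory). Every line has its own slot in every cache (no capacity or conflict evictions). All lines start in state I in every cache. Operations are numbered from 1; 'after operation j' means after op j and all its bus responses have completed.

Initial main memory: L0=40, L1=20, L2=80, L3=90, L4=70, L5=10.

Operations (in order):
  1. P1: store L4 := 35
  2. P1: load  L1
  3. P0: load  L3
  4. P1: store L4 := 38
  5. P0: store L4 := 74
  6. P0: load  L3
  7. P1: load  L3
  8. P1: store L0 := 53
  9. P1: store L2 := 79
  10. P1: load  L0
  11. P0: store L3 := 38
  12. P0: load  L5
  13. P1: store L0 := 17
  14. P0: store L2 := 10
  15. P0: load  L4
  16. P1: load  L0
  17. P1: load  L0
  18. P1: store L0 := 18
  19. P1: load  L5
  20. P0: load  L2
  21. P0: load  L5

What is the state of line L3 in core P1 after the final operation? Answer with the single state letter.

state = I

[1] P1: store L4 := 35 | P0:I, P1:M(35) | bus: BusRdX
[2] P1: load  L1 | P0:I, P1:E(20) | bus: BusRd
[3] P0: load  L3 | P0:E(90), P1:I | bus: BusRd
[4] P1: store L4 := 38 | P0:I, P1:M(38) | bus: none
[5] P0: store L4 := 74 | P0:M(74), P1:I | bus: BusRdX,Flush
[6] P0: load  L3 | P0:E(90), P1:I | bus: none
[7] P1: load  L3 | P0:S(90), P1:S(90) | bus: BusRd
[8] P1: store L0 := 53 | P0:I, P1:M(53) | bus: BusRdX
[9] P1: store L2 := 79 | P0:I, P1:M(79) | bus: BusRdX
[10] P1: load  L0 | P0:I, P1:M(53) | bus: none
[11] P0: store L3 := 38 | P0:M(38), P1:I | bus: BusUpgr
[12] P0: load  L5 | P0:E(10), P1:I | bus: BusRd
[13] P1: store L0 := 17 | P0:I, P1:M(17) | bus: none
[14] P0: store L2 := 10 | P0:M(10), P1:I | bus: BusRdX,Flush
[15] P0: load  L4 | P0:M(74), P1:I | bus: none
[16] P1: load  L0 | P0:I, P1:M(17) | bus: none
[17] P1: load  L0 | P0:I, P1:M(17) | bus: none
[18] P1: store L0 := 18 | P0:I, P1:M(18) | bus: none
[19] P1: load  L5 | P0:S(10), P1:S(10) | bus: BusRd
[20] P0: load  L2 | P0:M(10), P1:I | bus: none
[21] P0: load  L5 | P0:S(10), P1:S(10) | bus: none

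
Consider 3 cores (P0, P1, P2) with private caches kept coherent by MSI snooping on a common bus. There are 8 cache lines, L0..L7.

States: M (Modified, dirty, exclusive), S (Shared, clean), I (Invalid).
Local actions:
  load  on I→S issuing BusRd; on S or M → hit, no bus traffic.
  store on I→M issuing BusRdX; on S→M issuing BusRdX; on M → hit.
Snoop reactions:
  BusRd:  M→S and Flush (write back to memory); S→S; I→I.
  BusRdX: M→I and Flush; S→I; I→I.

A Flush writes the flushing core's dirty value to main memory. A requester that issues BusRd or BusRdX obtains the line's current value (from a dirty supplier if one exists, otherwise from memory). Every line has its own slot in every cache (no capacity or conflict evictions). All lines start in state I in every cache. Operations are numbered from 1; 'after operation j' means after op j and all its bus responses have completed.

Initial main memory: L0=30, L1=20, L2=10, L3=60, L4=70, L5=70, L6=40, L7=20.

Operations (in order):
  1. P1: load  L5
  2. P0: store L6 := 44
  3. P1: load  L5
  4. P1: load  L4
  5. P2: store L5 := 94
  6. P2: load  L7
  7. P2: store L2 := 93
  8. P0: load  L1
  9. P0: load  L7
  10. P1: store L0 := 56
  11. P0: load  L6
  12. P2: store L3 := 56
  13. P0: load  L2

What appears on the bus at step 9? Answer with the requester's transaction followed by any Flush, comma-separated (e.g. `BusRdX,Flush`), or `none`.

bus = BusRd

  op1 P1: load  L5 → I/S/I on L5; bus BusRd; mem=70
  op2 P0: store L6 := 44 → M/I/I on L6; bus BusRdX; mem=40
  op3 P1: load  L5 → I/S/I on L5; bus (none); mem=70
  op4 P1: load  L4 → I/S/I on L4; bus BusRd; mem=70
  op5 P2: store L5 := 94 → I/I/M on L5; bus BusRdX; mem=70
  op6 P2: load  L7 → I/I/S on L7; bus BusRd; mem=20
  op7 P2: store L2 := 93 → I/I/M on L2; bus BusRdX; mem=10
  op8 P0: load  L1 → S/I/I on L1; bus BusRd; mem=20
  op9 P0: load  L7 → S/I/S on L7; bus BusRd; mem=20
  op10 P1: store L0 := 56 → I/M/I on L0; bus BusRdX; mem=30
  op11 P0: load  L6 → M/I/I on L6; bus (none); mem=40
  op12 P2: store L3 := 56 → I/I/M on L3; bus BusRdX; mem=60
  op13 P0: load  L2 → S/I/S on L2; bus BusRd Flush; mem=93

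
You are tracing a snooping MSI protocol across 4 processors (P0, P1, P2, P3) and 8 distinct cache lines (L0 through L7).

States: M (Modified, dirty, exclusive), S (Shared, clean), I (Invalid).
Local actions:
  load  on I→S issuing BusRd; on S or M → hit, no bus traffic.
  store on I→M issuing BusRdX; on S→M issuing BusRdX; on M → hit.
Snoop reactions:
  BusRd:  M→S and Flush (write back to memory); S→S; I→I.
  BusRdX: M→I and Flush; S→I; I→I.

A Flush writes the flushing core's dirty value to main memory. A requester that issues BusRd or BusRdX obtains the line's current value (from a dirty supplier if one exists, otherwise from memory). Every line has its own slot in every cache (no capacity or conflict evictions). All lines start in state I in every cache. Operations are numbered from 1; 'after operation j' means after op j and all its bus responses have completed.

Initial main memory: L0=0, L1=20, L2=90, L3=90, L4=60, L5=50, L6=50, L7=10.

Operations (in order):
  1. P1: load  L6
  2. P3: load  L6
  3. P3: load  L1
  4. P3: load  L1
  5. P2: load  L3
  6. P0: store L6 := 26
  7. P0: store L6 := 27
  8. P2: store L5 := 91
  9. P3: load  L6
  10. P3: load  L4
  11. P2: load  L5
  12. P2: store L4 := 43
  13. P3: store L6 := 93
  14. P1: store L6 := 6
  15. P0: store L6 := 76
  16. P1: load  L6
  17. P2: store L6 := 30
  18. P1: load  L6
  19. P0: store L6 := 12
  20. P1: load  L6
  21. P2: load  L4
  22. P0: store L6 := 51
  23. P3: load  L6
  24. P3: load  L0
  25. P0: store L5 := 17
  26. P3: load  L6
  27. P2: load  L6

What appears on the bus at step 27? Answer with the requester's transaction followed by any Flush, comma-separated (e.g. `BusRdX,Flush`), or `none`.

bus = BusRd

[1] P1: load  L6 | P0:I, P1:S(50), P2:I, P3:I | bus: BusRd
[2] P3: load  L6 | P0:I, P1:S(50), P2:I, P3:S(50) | bus: BusRd
[3] P3: load  L1 | P0:I, P1:I, P2:I, P3:S(20) | bus: BusRd
[4] P3: load  L1 | P0:I, P1:I, P2:I, P3:S(20) | bus: none
[5] P2: load  L3 | P0:I, P1:I, P2:S(90), P3:I | bus: BusRd
[6] P0: store L6 := 26 | P0:M(26), P1:I, P2:I, P3:I | bus: BusRdX
[7] P0: store L6 := 27 | P0:M(27), P1:I, P2:I, P3:I | bus: none
[8] P2: store L5 := 91 | P0:I, P1:I, P2:M(91), P3:I | bus: BusRdX
[9] P3: load  L6 | P0:S(27), P1:I, P2:I, P3:S(27) | bus: BusRd,Flush
[10] P3: load  L4 | P0:I, P1:I, P2:I, P3:S(60) | bus: BusRd
[11] P2: load  L5 | P0:I, P1:I, P2:M(91), P3:I | bus: none
[12] P2: store L4 := 43 | P0:I, P1:I, P2:M(43), P3:I | bus: BusRdX
[13] P3: store L6 := 93 | P0:I, P1:I, P2:I, P3:M(93) | bus: BusRdX
[14] P1: store L6 := 6 | P0:I, P1:M(6), P2:I, P3:I | bus: BusRdX,Flush
[15] P0: store L6 := 76 | P0:M(76), P1:I, P2:I, P3:I | bus: BusRdX,Flush
[16] P1: load  L6 | P0:S(76), P1:S(76), P2:I, P3:I | bus: BusRd,Flush
[17] P2: store L6 := 30 | P0:I, P1:I, P2:M(30), P3:I | bus: BusRdX
[18] P1: load  L6 | P0:I, P1:S(30), P2:S(30), P3:I | bus: BusRd,Flush
[19] P0: store L6 := 12 | P0:M(12), P1:I, P2:I, P3:I | bus: BusRdX
[20] P1: load  L6 | P0:S(12), P1:S(12), P2:I, P3:I | bus: BusRd,Flush
[21] P2: load  L4 | P0:I, P1:I, P2:M(43), P3:I | bus: none
[22] P0: store L6 := 51 | P0:M(51), P1:I, P2:I, P3:I | bus: BusRdX
[23] P3: load  L6 | P0:S(51), P1:I, P2:I, P3:S(51) | bus: BusRd,Flush
[24] P3: load  L0 | P0:I, P1:I, P2:I, P3:S(0) | bus: BusRd
[25] P0: store L5 := 17 | P0:M(17), P1:I, P2:I, P3:I | bus: BusRdX,Flush
[26] P3: load  L6 | P0:S(51), P1:I, P2:I, P3:S(51) | bus: none
[27] P2: load  L6 | P0:S(51), P1:I, P2:S(51), P3:S(51) | bus: BusRd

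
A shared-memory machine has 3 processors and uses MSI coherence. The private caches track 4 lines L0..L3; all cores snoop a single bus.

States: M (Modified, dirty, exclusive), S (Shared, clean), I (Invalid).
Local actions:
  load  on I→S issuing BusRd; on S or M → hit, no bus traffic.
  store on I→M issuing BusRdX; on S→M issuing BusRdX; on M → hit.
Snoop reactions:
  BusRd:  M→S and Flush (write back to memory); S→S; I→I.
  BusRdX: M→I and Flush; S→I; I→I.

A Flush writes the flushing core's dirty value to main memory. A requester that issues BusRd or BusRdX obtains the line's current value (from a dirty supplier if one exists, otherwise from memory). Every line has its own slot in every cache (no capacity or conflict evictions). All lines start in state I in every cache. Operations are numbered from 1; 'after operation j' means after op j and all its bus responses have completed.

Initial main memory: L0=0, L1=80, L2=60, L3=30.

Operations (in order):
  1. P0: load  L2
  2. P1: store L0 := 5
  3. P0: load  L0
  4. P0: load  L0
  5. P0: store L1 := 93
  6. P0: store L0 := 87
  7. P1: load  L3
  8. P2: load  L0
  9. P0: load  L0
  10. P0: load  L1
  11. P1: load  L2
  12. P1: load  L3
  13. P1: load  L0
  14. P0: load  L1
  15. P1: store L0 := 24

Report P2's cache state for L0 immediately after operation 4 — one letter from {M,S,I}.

  op1 P0: load  L2 → S/I/I on L2; bus BusRd; mem=60
  op2 P1: store L0 := 5 → I/M/I on L0; bus BusRdX; mem=0
  op3 P0: load  L0 → S/S/I on L0; bus BusRd Flush; mem=5
  op4 P0: load  L0 → S/S/I on L0; bus (none); mem=5
  op5 P0: store L1 := 93 → M/I/I on L1; bus BusRdX; mem=80
  op6 P0: store L0 := 87 → M/I/I on L0; bus BusRdX; mem=5
  op7 P1: load  L3 → I/S/I on L3; bus BusRd; mem=30
  op8 P2: load  L0 → S/I/S on L0; bus BusRd Flush; mem=87
  op9 P0: load  L0 → S/I/S on L0; bus (none); mem=87
  op10 P0: load  L1 → M/I/I on L1; bus (none); mem=80
  op11 P1: load  L2 → S/S/I on L2; bus BusRd; mem=60
  op12 P1: load  L3 → I/S/I on L3; bus (none); mem=30
  op13 P1: load  L0 → S/S/S on L0; bus BusRd; mem=87
  op14 P0: load  L1 → M/I/I on L1; bus (none); mem=80
  op15 P1: store L0 := 24 → I/M/I on L0; bus BusRdX; mem=87

state = I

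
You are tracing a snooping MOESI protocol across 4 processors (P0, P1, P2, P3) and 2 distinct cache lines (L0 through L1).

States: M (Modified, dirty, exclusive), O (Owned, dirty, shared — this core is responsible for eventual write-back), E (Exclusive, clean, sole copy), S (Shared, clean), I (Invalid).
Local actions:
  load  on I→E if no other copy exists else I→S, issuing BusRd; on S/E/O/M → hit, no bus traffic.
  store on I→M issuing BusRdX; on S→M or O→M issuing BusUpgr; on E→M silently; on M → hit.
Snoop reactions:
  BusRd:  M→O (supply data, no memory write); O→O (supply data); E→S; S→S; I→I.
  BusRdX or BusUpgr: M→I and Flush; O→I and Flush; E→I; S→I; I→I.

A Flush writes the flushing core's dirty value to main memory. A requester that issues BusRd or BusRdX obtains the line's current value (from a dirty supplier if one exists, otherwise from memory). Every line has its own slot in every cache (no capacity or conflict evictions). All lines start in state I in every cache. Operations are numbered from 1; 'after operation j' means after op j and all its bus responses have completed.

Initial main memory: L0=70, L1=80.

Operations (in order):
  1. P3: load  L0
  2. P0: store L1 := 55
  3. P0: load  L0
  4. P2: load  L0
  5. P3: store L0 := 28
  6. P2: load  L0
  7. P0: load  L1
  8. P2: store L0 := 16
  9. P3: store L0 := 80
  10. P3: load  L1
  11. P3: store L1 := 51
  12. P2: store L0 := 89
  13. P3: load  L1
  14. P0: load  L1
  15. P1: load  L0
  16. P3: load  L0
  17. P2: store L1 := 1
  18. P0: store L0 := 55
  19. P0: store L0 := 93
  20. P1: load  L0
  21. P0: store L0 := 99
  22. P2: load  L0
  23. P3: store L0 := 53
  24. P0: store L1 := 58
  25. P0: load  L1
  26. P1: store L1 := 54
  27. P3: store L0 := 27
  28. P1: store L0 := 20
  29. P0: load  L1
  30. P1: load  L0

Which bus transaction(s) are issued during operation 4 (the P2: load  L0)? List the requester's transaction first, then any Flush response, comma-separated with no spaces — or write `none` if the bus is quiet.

1. P3: load  L0  bus=[BusRd]  L0: P0=I P1=I P2=I P3=E  mem[L0]=70
2. P0: store L1 := 55  bus=[BusRdX]  L1: P0=M P1=I P2=I P3=I  mem[L1]=80
3. P0: load  L0  bus=[BusRd]  L0: P0=S P1=I P2=I P3=S  mem[L0]=70
4. P2: load  L0  bus=[BusRd]  L0: P0=S P1=I P2=S P3=S  mem[L0]=70
5. P3: store L0 := 28  bus=[BusUpgr]  L0: P0=I P1=I P2=I P3=M  mem[L0]=70
6. P2: load  L0  bus=[BusRd]  L0: P0=I P1=I P2=S P3=O  mem[L0]=70
7. P0: load  L1  bus=[-]  L1: P0=M P1=I P2=I P3=I  mem[L1]=80
8. P2: store L0 := 16  bus=[BusUpgr,Flush]  L0: P0=I P1=I P2=M P3=I  mem[L0]=28
9. P3: store L0 := 80  bus=[BusRdX,Flush]  L0: P0=I P1=I P2=I P3=M  mem[L0]=16
10. P3: load  L1  bus=[BusRd]  L1: P0=O P1=I P2=I P3=S  mem[L1]=80
11. P3: store L1 := 51  bus=[BusUpgr,Flush]  L1: P0=I P1=I P2=I P3=M  mem[L1]=55
12. P2: store L0 := 89  bus=[BusRdX,Flush]  L0: P0=I P1=I P2=M P3=I  mem[L0]=80
13. P3: load  L1  bus=[-]  L1: P0=I P1=I P2=I P3=M  mem[L1]=55
14. P0: load  L1  bus=[BusRd]  L1: P0=S P1=I P2=I P3=O  mem[L1]=55
15. P1: load  L0  bus=[BusRd]  L0: P0=I P1=S P2=O P3=I  mem[L0]=80
16. P3: load  L0  bus=[BusRd]  L0: P0=I P1=S P2=O P3=S  mem[L0]=80
17. P2: store L1 := 1  bus=[BusRdX,Flush]  L1: P0=I P1=I P2=M P3=I  mem[L1]=51
18. P0: store L0 := 55  bus=[BusRdX,Flush]  L0: P0=M P1=I P2=I P3=I  mem[L0]=89
19. P0: store L0 := 93  bus=[-]  L0: P0=M P1=I P2=I P3=I  mem[L0]=89
20. P1: load  L0  bus=[BusRd]  L0: P0=O P1=S P2=I P3=I  mem[L0]=89
21. P0: store L0 := 99  bus=[BusUpgr]  L0: P0=M P1=I P2=I P3=I  mem[L0]=89
22. P2: load  L0  bus=[BusRd]  L0: P0=O P1=I P2=S P3=I  mem[L0]=89
23. P3: store L0 := 53  bus=[BusRdX,Flush]  L0: P0=I P1=I P2=I P3=M  mem[L0]=99
24. P0: store L1 := 58  bus=[BusRdX,Flush]  L1: P0=M P1=I P2=I P3=I  mem[L1]=1
25. P0: load  L1  bus=[-]  L1: P0=M P1=I P2=I P3=I  mem[L1]=1
26. P1: store L1 := 54  bus=[BusRdX,Flush]  L1: P0=I P1=M P2=I P3=I  mem[L1]=58
27. P3: store L0 := 27  bus=[-]  L0: P0=I P1=I P2=I P3=M  mem[L0]=99
28. P1: store L0 := 20  bus=[BusRdX,Flush]  L0: P0=I P1=M P2=I P3=I  mem[L0]=27
29. P0: load  L1  bus=[BusRd]  L1: P0=S P1=O P2=I P3=I  mem[L1]=58
30. P1: load  L0  bus=[-]  L0: P0=I P1=M P2=I P3=I  mem[L0]=27

bus = BusRd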